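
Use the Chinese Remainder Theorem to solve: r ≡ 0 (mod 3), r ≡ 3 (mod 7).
M = 3 × 7 = 21. M₁ = 7, y₁ ≡ 1 (mod 3). M₂ = 3, y₂ ≡ 5 (mod 7). r = 0×7×1 + 3×3×5 ≡ 3 (mod 21)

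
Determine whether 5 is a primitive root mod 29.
5^{14} ≡ 1 (mod 29) and 14 < 28, so ord_29(5) = 14 ≠ 28 and 5 is not a primitive root.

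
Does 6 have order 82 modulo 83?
ord_83(6) divides 82. For each prime q|82: 6^{41}≡82, 6^{2}≡36, none ≡ 1. So 6 has order 82 and is a primitive root mod 83.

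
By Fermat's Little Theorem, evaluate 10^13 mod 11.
By Fermat: 10^{10} ≡ 1 (mod 11). So 10^{13} = 10^{10} · 10^{3} ≡ 10^{3} ≡ 10 (mod 11)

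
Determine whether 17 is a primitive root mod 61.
ord_61(17) divides 60. For each prime q|60: 17^{30}≡60, 17^{20}≡13, 17^{12}≡20, none ≡ 1. So 17 has order 60 and is a primitive root mod 61.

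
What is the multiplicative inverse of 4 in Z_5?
Since 5 is prime, by Fermat 4^(-1) ≡ 4^{3} ≡ 4 (mod 5). Verify: 4 × 4 = 16 ≡ 1 (mod 5)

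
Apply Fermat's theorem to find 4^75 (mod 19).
By Fermat: 4^{18} ≡ 1 (mod 19). 75 = 4×18 + 3. So 4^{75} ≡ 4^{3} ≡ 7 (mod 19)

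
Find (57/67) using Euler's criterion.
(57/67) = 57^{33} mod 67 = -1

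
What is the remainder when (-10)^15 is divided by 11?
Using Fermat: (-10)^{10} ≡ 1 mod 11. 15 ≡ 5 mod 10. So (-10)^{15} ≡ (-10)^{5} ≡ 1 mod 11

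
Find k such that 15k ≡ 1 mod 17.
Since 17 is prime, by Fermat 15^(-1) ≡ 15^{15} ≡ 8 mod 17. Verify: 15 × 8 = 120 ≡ 1 mod 17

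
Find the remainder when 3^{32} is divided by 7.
By Fermat: 3^{6} ≡ 1 mod 7. 32 = 5×6 + 2. So 3^{32} ≡ 3^{2} ≡ 2 mod 7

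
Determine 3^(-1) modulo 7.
Since 7 is prime, by Fermat 3^(-1) ≡ 3^{5} ≡ 5 (mod 7). Verify: 3 × 5 = 15 ≡ 1 (mod 7)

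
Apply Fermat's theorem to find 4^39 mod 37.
By Fermat: 4^{36} ≡ 1 mod 37. So 4^{39} = 4^{36} · 4^{3} ≡ 4^{3} ≡ 27 mod 37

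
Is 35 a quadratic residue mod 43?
By Euler's criterion: 35^{21} ≡ 1 mod 43. Since this equals 1, 35 is a QR.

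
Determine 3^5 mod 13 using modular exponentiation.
By repeated squaring mod 13: 3^{1}≡3, 3^{2}≡9, 3^{4}≡3. Then 3^{5} = 3^{4+1} ≡ 3 × 3 ≡ 9 mod 13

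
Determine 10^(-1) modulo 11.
Since 11 is prime, by Fermat 10^(-1) ≡ 10^{9} ≡ 10 (mod 11). Verify: 10 × 10 = 100 ≡ 1 (mod 11)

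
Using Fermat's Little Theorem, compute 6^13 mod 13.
By Fermat: 6^{12} ≡ 1 mod 13. So 6^{13} = 6^{12} · 6^{1} ≡ 6^{1} ≡ 6 mod 13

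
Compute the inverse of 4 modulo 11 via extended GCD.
Extended GCD: 4(3) + 11(-1) = 1. So 4^(-1) ≡ 3 mod 11. Verify: 4 × 3 = 12 ≡ 1 mod 11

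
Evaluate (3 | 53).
(3/53) = 3^{26} mod 53 = -1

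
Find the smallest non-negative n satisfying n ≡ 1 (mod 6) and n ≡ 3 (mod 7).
M = 6 × 7 = 42. M₁ = 7, y₁ ≡ 1 (mod 6). M₂ = 6, y₂ ≡ 6 (mod 7). n = 1×7×1 + 3×6×6 ≡ 31 (mod 42)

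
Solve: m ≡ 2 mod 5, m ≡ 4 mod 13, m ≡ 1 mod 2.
M = 5 × 13 × 2 = 130. M₁ = 26, y₁ ≡ 1 mod 5. M₂ = 10, y₂ ≡ 4 mod 13. M₃ = 65, y₃ ≡ 1 mod 2. m = 2×26×1 + 4×10×4 + 1×65×1 ≡ 17 mod 130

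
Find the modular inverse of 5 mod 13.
Since 13 is prime, by Fermat 5^(-1) ≡ 5^{11} ≡ 8 (mod 13). Verify: 5 × 8 = 40 ≡ 1 (mod 13)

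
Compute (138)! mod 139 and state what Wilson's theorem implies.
(138)! mod 139 = 138. Since this equals -1 (mod 139), Wilson confirms 139 is prime.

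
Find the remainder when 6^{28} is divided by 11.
By Fermat: 6^{10} ≡ 1 mod 11. 28 = 2×10 + 8. So 6^{28} ≡ 6^{8} ≡ 4 mod 11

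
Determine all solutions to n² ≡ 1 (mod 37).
The square roots of 1 mod 37 are 1 and 36. Verify: 1² = 1 ≡ 1 (mod 37)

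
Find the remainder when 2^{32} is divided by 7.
By Fermat: 2^{6} ≡ 1 mod 7. 32 = 5×6 + 2. So 2^{32} ≡ 2^{2} ≡ 4 mod 7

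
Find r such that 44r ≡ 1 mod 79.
Since 79 is prime, by Fermat 44^(-1) ≡ 44^{77} ≡ 9 mod 79. Verify: 44 × 9 = 396 ≡ 1 mod 79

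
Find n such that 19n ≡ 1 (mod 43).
Since 43 is prime, by Fermat 19^(-1) ≡ 19^{41} ≡ 34 (mod 43). Verify: 19 × 34 = 646 ≡ 1 (mod 43)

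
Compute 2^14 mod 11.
Using Fermat: 2^{10} ≡ 1 mod 11. 14 ≡ 4 mod 10. So 2^{14} ≡ 2^{4} ≡ 5 mod 11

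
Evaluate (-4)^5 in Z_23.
By repeated squaring (mod 23): (-4)^{1}≡19, (-4)^{2}≡16, (-4)^{4}≡3. Then (-4)^{5} = (-4)^{4+1} ≡ 3 × 19 ≡ 11 (mod 23)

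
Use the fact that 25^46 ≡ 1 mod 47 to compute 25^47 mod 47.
By Fermat: 25^{46} ≡ 1 mod 47. So 25^{47} = 25^{46} · 25^{1} ≡ 25^{1} ≡ 25 mod 47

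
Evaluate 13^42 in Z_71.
By repeated squaring (mod 71): 13^{1}≡13, 13^{2}≡27, 13^{4}≡19, 13^{8}≡6, 13^{16}≡36, 13^{32}≡18. Then 13^{42} = 13^{32+8+2} ≡ 18 × 6 × 27 ≡ 5 (mod 71)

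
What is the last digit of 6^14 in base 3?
By repeated squaring (mod 3): 6^{1}≡0, 6^{2}≡0, 6^{4}≡0, 6^{8}≡0. Then 6^{14} = 6^{8+4+2} ≡ 0 × 0 × 0 ≡ 0 (mod 3)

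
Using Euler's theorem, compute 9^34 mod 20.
By Euler: 9^{8} ≡ 1 (mod 20) since gcd(9, 20) = 1. 34 = 4×8 + 2. So 9^{34} ≡ 9^{2} ≡ 1 (mod 20)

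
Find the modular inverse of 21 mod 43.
Since 43 is prime, by Fermat 21^(-1) ≡ 21^{41} ≡ 41 mod 43. Verify: 21 × 41 = 861 ≡ 1 mod 43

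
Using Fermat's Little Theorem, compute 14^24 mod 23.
By Fermat: 14^{22} ≡ 1 mod 23. So 14^{24} = 14^{22} · 14^{2} ≡ 14^{2} ≡ 12 mod 23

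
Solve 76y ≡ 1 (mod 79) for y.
Since 79 is prime, by Fermat 76^(-1) ≡ 76^{77} ≡ 26 (mod 79). Verify: 76 × 26 = 1976 ≡ 1 (mod 79)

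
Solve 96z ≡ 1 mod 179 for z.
Since 179 is prime, by Fermat 96^(-1) ≡ 96^{177} ≡ 69 mod 179. Verify: 96 × 69 = 6624 ≡ 1 mod 179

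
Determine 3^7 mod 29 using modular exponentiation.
By repeated squaring (mod 29): 3^{1}≡3, 3^{2}≡9, 3^{4}≡23. Then 3^{7} = 3^{4+2+1} ≡ 23 × 9 × 3 ≡ 12 (mod 29)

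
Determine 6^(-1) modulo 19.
Since 19 is prime, by Fermat 6^(-1) ≡ 6^{17} ≡ 16 (mod 19). Verify: 6 × 16 = 96 ≡ 1 (mod 19)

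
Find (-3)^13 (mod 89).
By repeated squaring (mod 89): (-3)^{1}≡86, (-3)^{2}≡9, (-3)^{4}≡81, (-3)^{8}≡64. Then (-3)^{13} = (-3)^{8+4+1} ≡ 64 × 81 × 86 ≡ 23 (mod 89)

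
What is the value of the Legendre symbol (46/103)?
(46/103) = 46^{51} mod 103 = 1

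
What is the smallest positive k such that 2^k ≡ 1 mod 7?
Powers of 2 mod 7: 2^1≡2, 2^2≡4, 2^3≡1. ord_7(2) = 3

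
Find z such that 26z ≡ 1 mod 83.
Since 83 is prime, by Fermat 26^(-1) ≡ 26^{81} ≡ 16 mod 83. Verify: 26 × 16 = 416 ≡ 1 mod 83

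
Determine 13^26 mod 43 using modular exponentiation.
By repeated squaring mod 43: 13^{1}≡13, 13^{2}≡40, 13^{4}≡9, 13^{8}≡38, 13^{16}≡25. Then 13^{26} = 13^{16+8+2} ≡ 25 × 38 × 40 ≡ 31 mod 43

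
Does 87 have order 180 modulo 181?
87^{45} ≡ 1 mod 181 and 45 < 180, so ord_181(87) = 45 ≠ 180 and 87 is not a primitive root.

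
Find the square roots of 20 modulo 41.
The square roots of 20 mod 41 are 26 and 15. Verify: 26² = 676 ≡ 20 mod 41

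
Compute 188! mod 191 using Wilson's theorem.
(190)! = (188)! × (189) × (190) ≡ -1 mod 191. So (188)! ≡ -1 × [(190)(189)]^(-1) ≡ 95 mod 191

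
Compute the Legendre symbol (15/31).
(15/31) = 15^{15} mod 31 = -1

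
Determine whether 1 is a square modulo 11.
By Euler's criterion: 1^{5} ≡ 1 mod 11. Since this equals 1, 1 is a QR.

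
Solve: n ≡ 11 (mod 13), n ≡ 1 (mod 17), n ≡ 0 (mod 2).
M = 13 × 17 × 2 = 442. M₁ = 34, y₁ ≡ 5 (mod 13). M₂ = 26, y₂ ≡ 2 (mod 17). M₃ = 221, y₃ ≡ 1 (mod 2). n = 11×34×5 + 1×26×2 + 0×221×1 ≡ 154 (mod 442)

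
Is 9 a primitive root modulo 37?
9^{9} ≡ 1 mod 37 and 9 < 36, so ord_37(9) = 9 ≠ 36 and 9 is not a primitive root.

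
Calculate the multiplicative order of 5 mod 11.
Powers of 5 mod 11: 5^1≡5, 5^2≡3, 5^3≡4, 5^4≡9, 5^5≡1. ord_11(5) = 5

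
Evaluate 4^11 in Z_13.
By repeated squaring (mod 13): 4^{1}≡4, 4^{2}≡3, 4^{4}≡9, 4^{8}≡3. Then 4^{11} = 4^{8+2+1} ≡ 3 × 3 × 4 ≡ 10 (mod 13)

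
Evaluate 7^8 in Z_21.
By repeated squaring mod 21: 7^{1}≡7, 7^{2}≡7, 7^{4}≡7, 7^{8}≡7. So 7^{8} ≡ 7 mod 21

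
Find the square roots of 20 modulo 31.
The square roots of 20 mod 31 are 19 and 12. Verify: 19² = 361 ≡ 20 (mod 31)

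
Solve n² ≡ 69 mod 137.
The square roots of 69 mod 137 are 84 and 53. Verify: 84² = 7056 ≡ 69 mod 137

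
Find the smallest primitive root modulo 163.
g = 2. Powers: [2, 4, 8, 16, 32, 64, 128, 93, ...] generates all 162 non-zero residues.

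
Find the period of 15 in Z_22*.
Powers of 15 mod 22: 15^1≡15, 15^2≡5, 15^3≡9, 15^4≡3, 15^5≡1. So the order of 15 is 5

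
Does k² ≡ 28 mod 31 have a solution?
By Euler's criterion: 28^{15} ≡ 1 mod 31. Since this equals 1, 28 is a QR.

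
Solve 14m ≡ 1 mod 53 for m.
Since 53 is prime, by Fermat 14^(-1) ≡ 14^{51} ≡ 19 mod 53. Verify: 14 × 19 = 266 ≡ 1 mod 53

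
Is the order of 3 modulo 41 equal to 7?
Powers of 3 mod 41: 3^1≡3, 3^2≡9, 3^3≡27, 3^4≡40, 3^5≡38, 3^6≡32, 3^7≡14, 3^8≡1. 3^7≡14≢1, so ord ≠ 7. No, the actual order is 8.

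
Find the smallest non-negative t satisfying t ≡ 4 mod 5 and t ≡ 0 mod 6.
M = 5 × 6 = 30. M₁ = 6, y₁ ≡ 1 mod 5. M₂ = 5, y₂ ≡ 5 mod 6. t = 4×6×1 + 0×5×5 ≡ 24 mod 30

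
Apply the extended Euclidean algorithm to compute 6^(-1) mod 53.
Extended GCD: 6(9) + 53(-1) = 1. So 6^(-1) ≡ 9 mod 53. Verify: 6 × 9 = 54 ≡ 1 mod 53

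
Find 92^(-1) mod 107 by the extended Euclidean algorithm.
Extended GCD: 92(-50) + 107(43) = 1. So 92^(-1) ≡ -50 ≡ 57 mod 107. Verify: 92 × 57 = 5244 ≡ 1 mod 107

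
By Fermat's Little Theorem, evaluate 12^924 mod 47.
By Fermat: 12^{46} ≡ 1 (mod 47). 924 ≡ 4 (mod 46). So 12^{924} ≡ 12^{4} ≡ 9 (mod 47)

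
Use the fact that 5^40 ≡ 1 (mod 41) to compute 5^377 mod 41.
By Fermat: 5^{40} ≡ 1 (mod 41). 377 ≡ 17 (mod 40). So 5^{377} ≡ 5^{17} ≡ 21 (mod 41)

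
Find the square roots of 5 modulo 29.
The square roots of 5 mod 29 are 18 and 11. Verify: 18² = 324 ≡ 5 (mod 29)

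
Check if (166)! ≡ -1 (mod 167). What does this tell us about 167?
(166)! mod 167 = 166. Since this equals -1 (mod 167), Wilson confirms 167 is prime.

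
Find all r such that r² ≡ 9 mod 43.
The square roots of 9 mod 43 are 40 and 3. Verify: 40² = 1600 ≡ 9 mod 43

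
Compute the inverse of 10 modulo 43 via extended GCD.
Extended GCD: 10(13) + 43(-3) = 1. So 10^(-1) ≡ 13 mod 43. Verify: 10 × 13 = 130 ≡ 1 mod 43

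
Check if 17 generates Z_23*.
ord_23(17) divides 22. For each prime q|22: 17^{11}≡22, 17^{2}≡13, none ≡ 1. So 17 has order 22 and is a primitive root mod 23.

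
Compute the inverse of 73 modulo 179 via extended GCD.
Extended GCD: 73(-76) + 179(31) = 1. So 73^(-1) ≡ -76 ≡ 103 (mod 179). Verify: 73 × 103 = 7519 ≡ 1 (mod 179)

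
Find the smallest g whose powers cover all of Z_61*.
g = 2. Powers: [2, 4, 8, 16, 32, 3, 6, 12, 24, ...] generates all 60 non-zero residues.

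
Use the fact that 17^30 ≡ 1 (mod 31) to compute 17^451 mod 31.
By Fermat: 17^{30} ≡ 1 (mod 31). 451 ≡ 1 (mod 30). So 17^{451} ≡ 17^{1} ≡ 17 (mod 31)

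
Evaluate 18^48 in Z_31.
Using Fermat: 18^{30} ≡ 1 mod 31. 48 ≡ 18 mod 30. So 18^{48} ≡ 18^{18} ≡ 4 mod 31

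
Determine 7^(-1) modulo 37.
Since 37 is prime, by Fermat 7^(-1) ≡ 7^{35} ≡ 16 (mod 37). Verify: 7 × 16 = 112 ≡ 1 (mod 37)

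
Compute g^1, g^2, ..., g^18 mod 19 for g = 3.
3^1, 3^2, ..., 3^{18} mod 19: [3, 9, 8, 5, 15, 7, 2, 6, 18, 16, 10, 11, 14, 4, 12, 17, 13, 1]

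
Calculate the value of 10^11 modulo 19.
By repeated squaring (mod 19): 10^{1}≡10, 10^{2}≡5, 10^{4}≡6, 10^{8}≡17. Then 10^{11} = 10^{8+2+1} ≡ 17 × 5 × 10 ≡ 14 (mod 19)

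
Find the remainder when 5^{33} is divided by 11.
By Fermat: 5^{10} ≡ 1 (mod 11). 33 = 3×10 + 3. So 5^{33} ≡ 5^{3} ≡ 4 (mod 11)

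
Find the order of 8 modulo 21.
Powers of 8 mod 21: 8^1≡8, 8^2≡1. Order = 2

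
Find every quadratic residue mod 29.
QRs mod 29: {1, 4, 5, 6, 7, 9, 13, 16, 20, 22, 23, 24, 25, 28}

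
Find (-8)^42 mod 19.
Using Fermat: (-8)^{18} ≡ 1 mod 19. 42 ≡ 6 mod 18. So (-8)^{42} ≡ (-8)^{6} ≡ 1 mod 19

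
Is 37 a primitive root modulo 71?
37^{7} ≡ 1 (mod 71) and 7 < 70, so ord_71(37) = 7 ≠ 70 and 37 is not a primitive root.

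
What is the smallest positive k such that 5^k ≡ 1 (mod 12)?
Powers of 5 mod 12: 5^1≡5, 5^2≡1. So the order of 5 is 2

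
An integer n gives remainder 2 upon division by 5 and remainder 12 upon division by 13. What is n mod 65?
M = 5 × 13 = 65. M₁ = 13, y₁ ≡ 2 mod 5. M₂ = 5, y₂ ≡ 8 mod 13. n = 2×13×2 + 12×5×8 ≡ 12 mod 65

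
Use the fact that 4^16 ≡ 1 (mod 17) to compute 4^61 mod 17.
By Fermat: 4^{16} ≡ 1 (mod 17). 61 = 3×16 + 13. So 4^{61} ≡ 4^{13} ≡ 4 (mod 17)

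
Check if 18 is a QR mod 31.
By Euler's criterion: 18^{15} ≡ 1 mod 31. Since this equals 1, 18 is a QR.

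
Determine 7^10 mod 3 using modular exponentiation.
Using Fermat: 7^{2} ≡ 1 mod 3. 10 ≡ 0 mod 2. So 7^{10} ≡ 7^{0} ≡ 1 mod 3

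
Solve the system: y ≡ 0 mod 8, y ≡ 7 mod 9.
M = 8 × 9 = 72. M₁ = 9, y₁ ≡ 1 mod 8. M₂ = 8, y₂ ≡ 8 mod 9. y = 0×9×1 + 7×8×8 ≡ 16 mod 72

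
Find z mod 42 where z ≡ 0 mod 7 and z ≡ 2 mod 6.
M = 7 × 6 = 42. M₁ = 6, y₁ ≡ 6 mod 7. M₂ = 7, y₂ ≡ 1 mod 6. z = 0×6×6 + 2×7×1 ≡ 14 mod 42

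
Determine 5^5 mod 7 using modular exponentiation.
By repeated squaring mod 7: 5^{1}≡5, 5^{2}≡4, 5^{4}≡2. Then 5^{5} = 5^{4+1} ≡ 2 × 5 ≡ 3 mod 7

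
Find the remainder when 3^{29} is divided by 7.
By Fermat: 3^{6} ≡ 1 mod 7. 29 = 4×6 + 5. So 3^{29} ≡ 3^{5} ≡ 5 mod 7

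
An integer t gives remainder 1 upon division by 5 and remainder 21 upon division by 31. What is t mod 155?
M = 5 × 31 = 155. M₁ = 31, y₁ ≡ 1 mod 5. M₂ = 5, y₂ ≡ 25 mod 31. t = 1×31×1 + 21×5×25 ≡ 21 mod 155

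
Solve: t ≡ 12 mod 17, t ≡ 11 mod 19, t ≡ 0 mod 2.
M = 17 × 19 × 2 = 646. M₁ = 38, y₁ ≡ 13 mod 17. M₂ = 34, y₂ ≡ 14 mod 19. M₃ = 323, y₃ ≡ 1 mod 2. t = 12×38×13 + 11×34×14 + 0×323×1 ≡ 182 mod 646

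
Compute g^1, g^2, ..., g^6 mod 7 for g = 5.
5^1, 5^2, ..., 5^{6} mod 7: [5, 4, 6, 2, 3, 1]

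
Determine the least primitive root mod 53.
g = 2. Powers: [2, 4, 8, 16, 32, 11, 22, 44, 35, ...] generates all 52 non-zero residues.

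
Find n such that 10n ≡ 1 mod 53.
Since 53 is prime, by Fermat 10^(-1) ≡ 10^{51} ≡ 16 mod 53. Verify: 10 × 16 = 160 ≡ 1 mod 53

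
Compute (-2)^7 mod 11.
By repeated squaring mod 11: (-2)^{1}≡9, (-2)^{2}≡4, (-2)^{4}≡5. Then (-2)^{7} = (-2)^{4+2+1} ≡ 5 × 4 × 9 ≡ 4 mod 11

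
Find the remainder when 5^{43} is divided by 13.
By Fermat: 5^{12} ≡ 1 mod 13. 43 = 3×12 + 7. So 5^{43} ≡ 5^{7} ≡ 8 mod 13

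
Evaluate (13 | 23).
(13/23) = 13^{11} mod 23 = 1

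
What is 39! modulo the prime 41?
(40)! = (39)! × (40) ≡ -1 mod 41. So (39)! ≡ -1 × (40)^(-1) ≡ (-1)×(-1) = 1 mod 41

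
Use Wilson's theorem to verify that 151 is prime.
(150)! mod 151 = 150. Since this equals -1 (mod 151), Wilson confirms 151 is prime.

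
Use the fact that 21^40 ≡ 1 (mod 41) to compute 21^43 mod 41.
By Fermat: 21^{40} ≡ 1 (mod 41). So 21^{43} = 21^{40} · 21^{3} ≡ 21^{3} ≡ 36 (mod 41)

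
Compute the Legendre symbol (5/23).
(5/23) = 5^{11} mod 23 = -1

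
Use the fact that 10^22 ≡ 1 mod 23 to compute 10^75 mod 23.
By Fermat: 10^{22} ≡ 1 mod 23. 75 = 3×22 + 9. So 10^{75} ≡ 10^{9} ≡ 20 mod 23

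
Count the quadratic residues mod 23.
Exactly half the non-zero residues mod a prime are QRs: (23-1)/2 = 11.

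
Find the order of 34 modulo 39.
Powers of 34 mod 39: 34^1≡34, 34^2≡25, 34^3≡31, 34^4≡1. Order = 4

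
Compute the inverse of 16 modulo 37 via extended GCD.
Extended GCD: 16(7) + 37(-3) = 1. So 16^(-1) ≡ 7 (mod 37). Verify: 16 × 7 = 112 ≡ 1 (mod 37)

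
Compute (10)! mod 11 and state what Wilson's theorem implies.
(10)! mod 11 = 10. Since this equals -1 (mod 11), Wilson confirms 11 is prime.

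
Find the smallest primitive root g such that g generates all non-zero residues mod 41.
g = 6. Powers: [6, 36, 11, 25, 27, 39, 29, 10, ...] generates all 40 non-zero residues.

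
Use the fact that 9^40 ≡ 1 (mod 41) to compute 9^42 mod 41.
By Fermat: 9^{40} ≡ 1 (mod 41). So 9^{42} = 9^{40} · 9^{2} ≡ 9^{2} ≡ 40 (mod 41)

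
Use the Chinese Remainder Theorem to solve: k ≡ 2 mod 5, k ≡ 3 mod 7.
M = 5 × 7 = 35. M₁ = 7, y₁ ≡ 3 mod 5. M₂ = 5, y₂ ≡ 3 mod 7. k = 2×7×3 + 3×5×3 ≡ 17 mod 35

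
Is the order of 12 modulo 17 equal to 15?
Powers of 12 mod 17: 12^1≡12, 12^2≡8, 12^3≡11, 12^4≡13, 12^5≡3, 12^6≡2, 12^7≡7, 12^8≡16, 12^9≡5, 12^10≡9, 12^11≡6, 12^12≡4, 12^13≡14, 12^14≡15, 12^15≡10, 12^16≡1. 12^15≡10≢1, so ord ≠ 15. No, the actual order is 16.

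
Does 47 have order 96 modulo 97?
47^{8} ≡ 1 (mod 97) and 8 < 96, so ord_97(47) = 8 ≠ 96 and 47 is not a primitive root.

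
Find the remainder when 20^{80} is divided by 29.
By Fermat: 20^{28} ≡ 1 mod 29. 80 = 2×28 + 24. So 20^{80} ≡ 20^{24} ≡ 25 mod 29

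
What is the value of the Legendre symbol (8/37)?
(8/37) = 8^{18} mod 37 = -1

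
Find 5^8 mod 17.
By repeated squaring mod 17: 5^{1}≡5, 5^{2}≡8, 5^{4}≡13, 5^{8}≡16. So 5^{8} ≡ 16 mod 17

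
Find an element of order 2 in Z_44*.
21 has order 2 mod 44 since 21^{2} ≡ 1 mod 44 and no smaller power works.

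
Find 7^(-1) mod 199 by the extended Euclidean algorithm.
Extended GCD: 7(57) + 199(-2) = 1. So 7^(-1) ≡ 57 mod 199. Verify: 7 × 57 = 399 ≡ 1 mod 199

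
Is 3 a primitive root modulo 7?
ord_7(3) divides 6. For each prime q|6: 3^{3}≡6, 3^{2}≡2, none ≡ 1. So 3 has order 6 and is a primitive root mod 7.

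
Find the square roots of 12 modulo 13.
The square roots of 12 mod 13 are 8 and 5. Verify: 8² = 64 ≡ 12 (mod 13)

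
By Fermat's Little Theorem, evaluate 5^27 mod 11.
By Fermat: 5^{10} ≡ 1 mod 11. 27 = 2×10 + 7. So 5^{27} ≡ 5^{7} ≡ 3 mod 11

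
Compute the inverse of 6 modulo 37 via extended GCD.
Extended GCD: 6(-6) + 37(1) = 1. So 6^(-1) ≡ -6 ≡ 31 mod 37. Verify: 6 × 31 = 186 ≡ 1 mod 37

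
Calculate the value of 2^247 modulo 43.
Using Fermat: 2^{42} ≡ 1 (mod 43). 247 ≡ 37 (mod 42). So 2^{247} ≡ 2^{37} ≡ 39 (mod 43)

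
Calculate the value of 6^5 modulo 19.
By repeated squaring (mod 19): 6^{1}≡6, 6^{2}≡17, 6^{4}≡4. Then 6^{5} = 6^{4+1} ≡ 4 × 6 ≡ 5 (mod 19)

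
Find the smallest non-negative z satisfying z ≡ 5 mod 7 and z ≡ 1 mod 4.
M = 7 × 4 = 28. M₁ = 4, y₁ ≡ 2 mod 7. M₂ = 7, y₂ ≡ 3 mod 4. z = 5×4×2 + 1×7×3 ≡ 5 mod 28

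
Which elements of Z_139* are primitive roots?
There are φ(138) = 44 primitive roots mod 139: {2, 3, 12, 15, 17, 18, 19, 21, 22, 26, 32, 40, 50, 53, 56, 58, 61, 68, 70, 72, 73, 85, 88, 90, 92, 93, 98, 101, 102, 104, 108, 109, 110, 111, 114, 115, 119, 123, 126, 128, 130, 132, 134, 135}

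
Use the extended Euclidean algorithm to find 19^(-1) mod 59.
Extended GCD: 19(28) + 59(-9) = 1. So 19^(-1) ≡ 28 mod 59. Verify: 19 × 28 = 532 ≡ 1 mod 59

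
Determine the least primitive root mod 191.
g = 19. Powers: [19, 170, 174, 59, 166, 98, 143, ...] generates all 190 non-zero residues.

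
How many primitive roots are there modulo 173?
There are φ(173-1) = φ(172) = 84 primitive roots modulo 173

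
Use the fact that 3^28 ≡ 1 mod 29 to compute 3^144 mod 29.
By Fermat: 3^{28} ≡ 1 mod 29. 144 ≡ 4 mod 28. So 3^{144} ≡ 3^{4} ≡ 23 mod 29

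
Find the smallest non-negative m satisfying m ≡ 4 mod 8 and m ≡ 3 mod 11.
M = 8 × 11 = 88. M₁ = 11, y₁ ≡ 3 mod 8. M₂ = 8, y₂ ≡ 7 mod 11. m = 4×11×3 + 3×8×7 ≡ 36 mod 88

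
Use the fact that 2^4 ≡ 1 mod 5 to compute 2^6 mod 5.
By Fermat: 2^{4} ≡ 1 mod 5. So 2^{6} = 2^{4} · 2^{2} ≡ 2^{2} ≡ 4 mod 5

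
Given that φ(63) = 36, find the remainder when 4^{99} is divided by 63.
By Euler: 4^{36} ≡ 1 mod 63 since gcd(4, 63) = 1. 99 = 2×36 + 27. So 4^{99} ≡ 4^{27} ≡ 1 mod 63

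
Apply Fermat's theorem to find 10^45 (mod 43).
By Fermat: 10^{42} ≡ 1 (mod 43). So 10^{45} = 10^{42} · 10^{3} ≡ 10^{3} ≡ 11 (mod 43)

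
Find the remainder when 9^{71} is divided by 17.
By Fermat: 9^{16} ≡ 1 (mod 17). 71 = 4×16 + 7. So 9^{71} ≡ 9^{7} ≡ 2 (mod 17)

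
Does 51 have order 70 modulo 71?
51^{14} ≡ 1 (mod 71) and 14 < 70, so ord_71(51) = 14 ≠ 70 and 51 is not a primitive root.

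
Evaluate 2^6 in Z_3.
Using Fermat: 2^{2} ≡ 1 (mod 3). 6 ≡ 0 (mod 2). So 2^{6} ≡ 2^{0} ≡ 1 (mod 3)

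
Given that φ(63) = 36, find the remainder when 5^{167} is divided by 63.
By Euler: 5^{36} ≡ 1 (mod 63) since gcd(5, 63) = 1. 167 = 4×36 + 23. So 5^{167} ≡ 5^{23} ≡ 38 (mod 63)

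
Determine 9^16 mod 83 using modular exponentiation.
By repeated squaring (mod 83): 9^{1}≡9, 9^{2}≡81, 9^{4}≡4, 9^{8}≡16, 9^{16}≡7. So 9^{16} ≡ 7 (mod 83)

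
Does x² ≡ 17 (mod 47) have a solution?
By Euler's criterion: 17^{23} ≡ 1 (mod 47). Since this equals 1, 17 is a QR.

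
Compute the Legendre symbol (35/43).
(35/43) = 35^{21} mod 43 = 1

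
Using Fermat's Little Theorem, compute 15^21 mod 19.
By Fermat: 15^{18} ≡ 1 mod 19. So 15^{21} = 15^{18} · 15^{3} ≡ 15^{3} ≡ 12 mod 19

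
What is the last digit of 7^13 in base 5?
Using Fermat: 7^{4} ≡ 1 mod 5. 13 ≡ 1 mod 4. So 7^{13} ≡ 7^{1} ≡ 2 mod 5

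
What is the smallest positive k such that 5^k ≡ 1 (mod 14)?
Powers of 5 mod 14: 5^1≡5, 5^2≡11, 5^3≡13, 5^4≡9, 5^5≡3, 5^6≡1. ord_14(5) = 6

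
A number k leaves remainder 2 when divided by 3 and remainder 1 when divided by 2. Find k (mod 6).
M = 3 × 2 = 6. M₁ = 2, y₁ ≡ 2 (mod 3). M₂ = 3, y₂ ≡ 1 (mod 2). k = 2×2×2 + 1×3×1 ≡ 5 (mod 6)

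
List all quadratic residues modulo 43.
Quadratic residues modulo 43: {1, 4, 6, 9, 10, 11, 13, 14, 15, 16, 17, 21, 23, 24, 25, 31, 35, 36, 38, 40, 41}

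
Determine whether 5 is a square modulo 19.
By Euler's criterion: 5^{9} ≡ 1 mod 19. Since this equals 1, 5 is a QR.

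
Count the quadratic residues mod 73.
The squaring map on Z_73* is 2-to-1, so there are (72)/2 = 36 QRs.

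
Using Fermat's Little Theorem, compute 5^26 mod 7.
By Fermat: 5^{6} ≡ 1 (mod 7). 26 = 4×6 + 2. So 5^{26} ≡ 5^{2} ≡ 4 (mod 7)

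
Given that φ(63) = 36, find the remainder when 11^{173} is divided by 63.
By Euler: 11^{36} ≡ 1 mod 63 since gcd(11, 63) = 1. 173 = 4×36 + 29. So 11^{173} ≡ 11^{29} ≡ 23 mod 63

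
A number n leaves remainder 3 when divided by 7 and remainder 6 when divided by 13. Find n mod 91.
M = 7 × 13 = 91. M₁ = 13, y₁ ≡ 6 mod 7. M₂ = 7, y₂ ≡ 2 mod 13. n = 3×13×6 + 6×7×2 ≡ 45 mod 91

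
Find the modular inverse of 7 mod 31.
Since 31 is prime, by Fermat 7^(-1) ≡ 7^{29} ≡ 9 (mod 31). Verify: 7 × 9 = 63 ≡ 1 (mod 31)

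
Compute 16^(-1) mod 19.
Since 19 is prime, by Fermat 16^(-1) ≡ 16^{17} ≡ 6 mod 19. Verify: 16 × 6 = 96 ≡ 1 mod 19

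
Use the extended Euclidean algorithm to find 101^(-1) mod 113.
Extended GCD: 101(47) + 113(-42) = 1. So 101^(-1) ≡ 47 mod 113. Verify: 101 × 47 = 4747 ≡ 1 mod 113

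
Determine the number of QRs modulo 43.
Exactly half the non-zero residues mod a prime are QRs: (43-1)/2 = 21.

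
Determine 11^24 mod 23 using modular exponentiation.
Using Fermat: 11^{22} ≡ 1 (mod 23). 24 ≡ 2 (mod 22). So 11^{24} ≡ 11^{2} ≡ 6 (mod 23)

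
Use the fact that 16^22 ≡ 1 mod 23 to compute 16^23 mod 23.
By Fermat: 16^{22} ≡ 1 mod 23. So 16^{23} = 16^{22} · 16^{1} ≡ 16^{1} ≡ 16 mod 23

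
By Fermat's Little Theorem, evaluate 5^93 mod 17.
By Fermat: 5^{16} ≡ 1 (mod 17). 93 = 5×16 + 13. So 5^{93} ≡ 5^{13} ≡ 3 (mod 17)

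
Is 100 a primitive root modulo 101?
100^{2} ≡ 1 (mod 101) and 2 < 100, so ord_101(100) = 2 ≠ 100 and 100 is not a primitive root.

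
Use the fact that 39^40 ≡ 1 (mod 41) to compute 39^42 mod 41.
By Fermat: 39^{40} ≡ 1 (mod 41). So 39^{42} = 39^{40} · 39^{2} ≡ 39^{2} ≡ 4 (mod 41)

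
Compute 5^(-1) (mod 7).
Since 7 is prime, by Fermat 5^(-1) ≡ 5^{5} ≡ 3 (mod 7). Verify: 5 × 3 = 15 ≡ 1 (mod 7)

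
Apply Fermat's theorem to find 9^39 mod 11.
By Fermat: 9^{10} ≡ 1 mod 11. 39 = 3×10 + 9. So 9^{39} ≡ 9^{9} ≡ 5 mod 11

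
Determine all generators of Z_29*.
There are φ(28) = 12 primitive roots mod 29: {2, 3, 8, 10, 11, 14, 15, 18, 19, 21, 26, 27}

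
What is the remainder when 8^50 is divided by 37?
Using Fermat: 8^{36} ≡ 1 (mod 37). 50 ≡ 14 (mod 36). So 8^{50} ≡ 8^{14} ≡ 27 (mod 37)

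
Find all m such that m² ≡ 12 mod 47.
The square roots of 12 mod 47 are 24 and 23. Verify: 24² = 576 ≡ 12 mod 47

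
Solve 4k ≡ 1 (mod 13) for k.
Since 13 is prime, by Fermat 4^(-1) ≡ 4^{11} ≡ 10 (mod 13). Verify: 4 × 10 = 40 ≡ 1 (mod 13)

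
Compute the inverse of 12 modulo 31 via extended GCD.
Extended GCD: 12(13) + 31(-5) = 1. So 12^(-1) ≡ 13 mod 31. Verify: 12 × 13 = 156 ≡ 1 mod 31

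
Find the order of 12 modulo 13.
Powers of 12 mod 13: 12^1≡12, 12^2≡1. Order = 2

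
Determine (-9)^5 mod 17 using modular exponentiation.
By repeated squaring (mod 17): (-9)^{1}≡8, (-9)^{2}≡13, (-9)^{4}≡16. Then (-9)^{5} = (-9)^{4+1} ≡ 16 × 8 ≡ 9 (mod 17)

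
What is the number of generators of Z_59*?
Number of primitive roots mod 59 = φ(p-1) = φ(58) = 28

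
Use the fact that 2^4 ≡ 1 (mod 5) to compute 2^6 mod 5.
By Fermat: 2^{4} ≡ 1 (mod 5). So 2^{6} = 2^{4} · 2^{2} ≡ 2^{2} ≡ 4 (mod 5)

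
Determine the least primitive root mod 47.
g = 5. Powers: [5, 25, 31, 14, 23, 21, 11, 8, 40, 12, ...] generates all 46 non-zero residues.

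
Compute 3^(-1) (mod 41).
Since 41 is prime, by Fermat 3^(-1) ≡ 3^{39} ≡ 14 (mod 41). Verify: 3 × 14 = 42 ≡ 1 (mod 41)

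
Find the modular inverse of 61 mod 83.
Since 83 is prime, by Fermat 61^(-1) ≡ 61^{81} ≡ 49 mod 83. Verify: 61 × 49 = 2989 ≡ 1 mod 83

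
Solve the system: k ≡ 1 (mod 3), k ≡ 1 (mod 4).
M = 3 × 4 = 12. M₁ = 4, y₁ ≡ 1 (mod 3). M₂ = 3, y₂ ≡ 3 (mod 4). k = 1×4×1 + 1×3×3 ≡ 1 (mod 12)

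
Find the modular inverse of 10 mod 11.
Since 11 is prime, by Fermat 10^(-1) ≡ 10^{9} ≡ 10 mod 11. Verify: 10 × 10 = 100 ≡ 1 mod 11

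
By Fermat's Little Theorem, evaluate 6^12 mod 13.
By Fermat's Little Theorem, 6^{12} ≡ 1 mod 13 since 13 is prime and gcd(6, 13) = 1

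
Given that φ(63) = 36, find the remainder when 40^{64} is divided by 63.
By Euler: 40^{36} ≡ 1 (mod 63) since gcd(40, 63) = 1. 64 = 1×36 + 28. So 40^{64} ≡ 40^{28} ≡ 58 (mod 63)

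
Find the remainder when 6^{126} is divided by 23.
By Fermat: 6^{22} ≡ 1 (mod 23). 126 = 5×22 + 16. So 6^{126} ≡ 6^{16} ≡ 2 (mod 23)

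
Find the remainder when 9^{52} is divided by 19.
By Fermat: 9^{18} ≡ 1 mod 19. 52 = 2×18 + 16. So 9^{52} ≡ 9^{16} ≡ 4 mod 19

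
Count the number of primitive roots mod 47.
There are φ(47-1) = φ(46) = 22 primitive roots modulo 47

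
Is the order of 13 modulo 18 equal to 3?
Powers of 13 mod 18: 13^1≡13, 13^2≡7, 13^3≡1. First k with 13^k≡1 is k=3. Yes, ord_18(13) = 3.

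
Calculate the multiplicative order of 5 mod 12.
Powers of 5 mod 12: 5^1≡5, 5^2≡1. Order = 2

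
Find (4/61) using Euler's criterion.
(4/61) = 4^{30} mod 61 = 1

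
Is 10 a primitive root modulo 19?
ord_19(10) divides 18. For each prime q|18: 10^{9}≡18, 10^{6}≡11, none ≡ 1. So 10 has order 18 and is a primitive root mod 19.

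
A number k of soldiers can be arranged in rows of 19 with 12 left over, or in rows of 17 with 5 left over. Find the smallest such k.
M = 19 × 17 = 323. M₁ = 17, y₁ ≡ 9 mod 19. M₂ = 19, y₂ ≡ 9 mod 17. k = 12×17×9 + 5×19×9 ≡ 107 mod 323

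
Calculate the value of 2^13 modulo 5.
Using Fermat: 2^{4} ≡ 1 mod 5. 13 ≡ 1 mod 4. So 2^{13} ≡ 2^{1} ≡ 2 mod 5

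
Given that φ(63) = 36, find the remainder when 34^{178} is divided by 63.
By Euler: 34^{36} ≡ 1 (mod 63) since gcd(34, 63) = 1. 178 = 4×36 + 34. So 34^{178} ≡ 34^{34} ≡ 43 (mod 63)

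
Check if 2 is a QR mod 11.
By Euler's criterion: 2^{5} ≡ 10 (mod 11). Since this equals -1 (≡ 10), 2 is not a QR.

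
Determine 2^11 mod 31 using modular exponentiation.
By repeated squaring mod 31: 2^{1}≡2, 2^{2}≡4, 2^{4}≡16, 2^{8}≡8. Then 2^{11} = 2^{8+2+1} ≡ 8 × 4 × 2 ≡ 2 mod 31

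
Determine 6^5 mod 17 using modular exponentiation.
By repeated squaring mod 17: 6^{1}≡6, 6^{2}≡2, 6^{4}≡4. Then 6^{5} = 6^{4+1} ≡ 4 × 6 ≡ 7 mod 17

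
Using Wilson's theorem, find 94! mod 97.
(96)! = (94)! × (95) × (96) ≡ -1 (mod 97). So (94)! ≡ -1 × [(96)(95)]^(-1) ≡ 48 (mod 97)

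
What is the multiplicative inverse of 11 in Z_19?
Since 19 is prime, by Fermat 11^(-1) ≡ 11^{17} ≡ 7 mod 19. Verify: 11 × 7 = 77 ≡ 1 mod 19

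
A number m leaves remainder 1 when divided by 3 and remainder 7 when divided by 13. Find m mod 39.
M = 3 × 13 = 39. M₁ = 13, y₁ ≡ 1 mod 3. M₂ = 3, y₂ ≡ 9 mod 13. m = 1×13×1 + 7×3×9 ≡ 7 mod 39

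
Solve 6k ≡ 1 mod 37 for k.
Since 37 is prime, by Fermat 6^(-1) ≡ 6^{35} ≡ 31 mod 37. Verify: 6 × 31 = 186 ≡ 1 mod 37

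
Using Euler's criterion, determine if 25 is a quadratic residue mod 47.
By Euler's criterion: 25^{23} ≡ 1 (mod 47). Since this equals 1, 25 is a QR.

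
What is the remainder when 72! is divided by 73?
By Wilson's theorem, (72)! ≡ -1 ≡ 72 mod 73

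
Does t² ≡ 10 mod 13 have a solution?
By Euler's criterion: 10^{6} ≡ 1 mod 13. Since this equals 1, 10 is a QR.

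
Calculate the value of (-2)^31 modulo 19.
Using Fermat: (-2)^{18} ≡ 1 mod 19. 31 ≡ 13 mod 18. So (-2)^{31} ≡ (-2)^{13} ≡ 16 mod 19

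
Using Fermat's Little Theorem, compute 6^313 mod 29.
By Fermat: 6^{28} ≡ 1 mod 29. 313 ≡ 5 mod 28. So 6^{313} ≡ 6^{5} ≡ 4 mod 29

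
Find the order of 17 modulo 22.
Powers of 17 mod 22: 17^1≡17, 17^2≡3, 17^3≡7, 17^4≡9, 17^5≡21, 17^6≡5, 17^7≡19, 17^8≡15, 17^9≡13, 17^10≡1. ord_22(17) = 10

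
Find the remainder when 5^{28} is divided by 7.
By Fermat: 5^{6} ≡ 1 mod 7. 28 = 4×6 + 4. So 5^{28} ≡ 5^{4} ≡ 2 mod 7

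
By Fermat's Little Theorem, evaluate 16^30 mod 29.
By Fermat: 16^{28} ≡ 1 mod 29. So 16^{30} = 16^{28} · 16^{2} ≡ 16^{2} ≡ 24 mod 29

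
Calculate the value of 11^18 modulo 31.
By repeated squaring mod 31: 11^{1}≡11, 11^{2}≡28, 11^{4}≡9, 11^{8}≡19, 11^{16}≡20. Then 11^{18} = 11^{16+2} ≡ 20 × 28 ≡ 2 mod 31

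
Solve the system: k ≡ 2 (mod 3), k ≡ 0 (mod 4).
M = 3 × 4 = 12. M₁ = 4, y₁ ≡ 1 (mod 3). M₂ = 3, y₂ ≡ 3 (mod 4). k = 2×4×1 + 0×3×3 ≡ 8 (mod 12)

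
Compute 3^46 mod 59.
By repeated squaring (mod 59): 3^{1}≡3, 3^{2}≡9, 3^{4}≡22, 3^{8}≡12, 3^{16}≡26, 3^{32}≡27. Then 3^{46} = 3^{32+8+4+2} ≡ 27 × 12 × 22 × 9 ≡ 19 (mod 59)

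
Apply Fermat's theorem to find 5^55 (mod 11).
By Fermat: 5^{10} ≡ 1 (mod 11). 55 = 5×10 + 5. So 5^{55} ≡ 5^{5} ≡ 1 (mod 11)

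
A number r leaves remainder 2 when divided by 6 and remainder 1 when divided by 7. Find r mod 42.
M = 6 × 7 = 42. M₁ = 7, y₁ ≡ 1 mod 6. M₂ = 6, y₂ ≡ 6 mod 7. r = 2×7×1 + 1×6×6 ≡ 8 mod 42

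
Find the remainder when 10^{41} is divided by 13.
By Fermat: 10^{12} ≡ 1 (mod 13). 41 = 3×12 + 5. So 10^{41} ≡ 10^{5} ≡ 4 (mod 13)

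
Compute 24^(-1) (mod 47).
Since 47 is prime, by Fermat 24^(-1) ≡ 24^{45} ≡ 2 (mod 47). Verify: 24 × 2 = 48 ≡ 1 (mod 47)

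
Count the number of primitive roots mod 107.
There are φ(107-1) = φ(106) = 52 primitive roots modulo 107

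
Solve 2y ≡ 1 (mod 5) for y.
Since 5 is prime, by Fermat 2^(-1) ≡ 2^{3} ≡ 3 (mod 5). Verify: 2 × 3 = 6 ≡ 1 (mod 5)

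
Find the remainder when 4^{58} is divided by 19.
By Fermat: 4^{18} ≡ 1 (mod 19). 58 = 3×18 + 4. So 4^{58} ≡ 4^{4} ≡ 9 (mod 19)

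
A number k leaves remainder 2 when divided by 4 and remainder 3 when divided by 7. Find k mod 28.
M = 4 × 7 = 28. M₁ = 7, y₁ ≡ 3 mod 4. M₂ = 4, y₂ ≡ 2 mod 7. k = 2×7×3 + 3×4×2 ≡ 10 mod 28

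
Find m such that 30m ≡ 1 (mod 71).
Since 71 is prime, by Fermat 30^(-1) ≡ 30^{69} ≡ 45 (mod 71). Verify: 30 × 45 = 1350 ≡ 1 (mod 71)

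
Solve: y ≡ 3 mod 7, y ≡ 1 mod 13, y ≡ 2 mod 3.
M = 7 × 13 × 3 = 273. M₁ = 39, y₁ ≡ 2 mod 7. M₂ = 21, y₂ ≡ 5 mod 13. M₃ = 91, y₃ ≡ 1 mod 3. y = 3×39×2 + 1×21×5 + 2×91×1 ≡ 248 mod 273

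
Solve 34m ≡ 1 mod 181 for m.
Since 181 is prime, by Fermat 34^(-1) ≡ 34^{179} ≡ 16 mod 181. Verify: 34 × 16 = 544 ≡ 1 mod 181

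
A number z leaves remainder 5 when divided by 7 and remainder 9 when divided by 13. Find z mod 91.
M = 7 × 13 = 91. M₁ = 13, y₁ ≡ 6 mod 7. M₂ = 7, y₂ ≡ 2 mod 13. z = 5×13×6 + 9×7×2 ≡ 61 mod 91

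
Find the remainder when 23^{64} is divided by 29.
By Fermat: 23^{28} ≡ 1 (mod 29). 64 = 2×28 + 8. So 23^{64} ≡ 23^{8} ≡ 23 (mod 29)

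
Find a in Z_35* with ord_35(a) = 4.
8 has order 4 mod 35 since 8^{4} ≡ 1 (mod 35) and no smaller power works.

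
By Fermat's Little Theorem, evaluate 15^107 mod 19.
By Fermat: 15^{18} ≡ 1 mod 19. 107 = 5×18 + 17. So 15^{107} ≡ 15^{17} ≡ 14 mod 19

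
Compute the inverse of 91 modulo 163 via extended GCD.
Extended GCD: 91(43) + 163(-24) = 1. So 91^(-1) ≡ 43 (mod 163). Verify: 91 × 43 = 3913 ≡ 1 (mod 163)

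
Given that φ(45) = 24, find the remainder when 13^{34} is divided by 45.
By Euler: 13^{24} ≡ 1 (mod 45) since gcd(13, 45) = 1. 34 = 1×24 + 10. So 13^{34} ≡ 13^{10} ≡ 4 (mod 45)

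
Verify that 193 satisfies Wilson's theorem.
(192)! mod 193 = 192. Since this equals -1 (mod 193), Wilson confirms 193 is prime.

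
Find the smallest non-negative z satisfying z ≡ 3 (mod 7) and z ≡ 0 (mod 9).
M = 7 × 9 = 63. M₁ = 9, y₁ ≡ 4 (mod 7). M₂ = 7, y₂ ≡ 4 (mod 9). z = 3×9×4 + 0×7×4 ≡ 45 (mod 63)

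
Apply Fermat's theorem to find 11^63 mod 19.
By Fermat: 11^{18} ≡ 1 mod 19. 63 = 3×18 + 9. So 11^{63} ≡ 11^{9} ≡ 1 mod 19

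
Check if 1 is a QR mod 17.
By Euler's criterion: 1^{8} ≡ 1 mod 17. Since this equals 1, 1 is a QR.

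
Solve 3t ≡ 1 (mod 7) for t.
Since 7 is prime, by Fermat 3^(-1) ≡ 3^{5} ≡ 5 (mod 7). Verify: 3 × 5 = 15 ≡ 1 (mod 7)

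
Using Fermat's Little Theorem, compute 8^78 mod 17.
By Fermat: 8^{16} ≡ 1 (mod 17). 78 = 4×16 + 14. So 8^{78} ≡ 8^{14} ≡ 4 (mod 17)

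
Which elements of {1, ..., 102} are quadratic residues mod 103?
Quadratic residues modulo 103: {1, 2, 4, 7, 8, 9, 13, 14, 15, 16, 17, 18, 19, 23, 25, 26, 28, 29, 30, 32, 33, 34, 36, 38, 41, 46, 49, 50, 52, 55, 56, 58, 59, 60, 61, 63, 64, 66, 68, 72, 76, 79, 81, 82, 83, 91, 92, 93, 97, 98, 100}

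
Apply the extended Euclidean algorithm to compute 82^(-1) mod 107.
Extended GCD: 82(-30) + 107(23) = 1. So 82^(-1) ≡ -30 ≡ 77 mod 107. Verify: 82 × 77 = 6314 ≡ 1 mod 107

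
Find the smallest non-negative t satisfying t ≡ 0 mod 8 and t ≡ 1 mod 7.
M = 8 × 7 = 56. M₁ = 7, y₁ ≡ 7 mod 8. M₂ = 8, y₂ ≡ 1 mod 7. t = 0×7×7 + 1×8×1 ≡ 8 mod 56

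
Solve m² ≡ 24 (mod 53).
The square roots of 24 mod 53 are 36 and 17. Verify: 36² = 1296 ≡ 24 (mod 53)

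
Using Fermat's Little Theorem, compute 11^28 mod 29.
By Fermat's Little Theorem, 11^{28} ≡ 1 (mod 29) since 29 is prime and gcd(11, 29) = 1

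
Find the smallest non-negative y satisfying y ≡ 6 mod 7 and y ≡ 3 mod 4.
M = 7 × 4 = 28. M₁ = 4, y₁ ≡ 2 mod 7. M₂ = 7, y₂ ≡ 3 mod 4. y = 6×4×2 + 3×7×3 ≡ 27 mod 28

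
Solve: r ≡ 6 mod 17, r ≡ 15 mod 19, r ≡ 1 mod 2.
M = 17 × 19 × 2 = 646. M₁ = 38, y₁ ≡ 13 mod 17. M₂ = 34, y₂ ≡ 14 mod 19. M₃ = 323, y₃ ≡ 1 mod 2. r = 6×38×13 + 15×34×14 + 1×323×1 ≡ 91 mod 646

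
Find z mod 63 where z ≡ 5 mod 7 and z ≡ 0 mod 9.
M = 7 × 9 = 63. M₁ = 9, y₁ ≡ 4 mod 7. M₂ = 7, y₂ ≡ 4 mod 9. z = 5×9×4 + 0×7×4 ≡ 54 mod 63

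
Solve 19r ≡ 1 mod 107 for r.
Since 107 is prime, by Fermat 19^(-1) ≡ 19^{105} ≡ 62 mod 107. Verify: 19 × 62 = 1178 ≡ 1 mod 107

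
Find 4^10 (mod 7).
Using Fermat: 4^{6} ≡ 1 (mod 7). 10 ≡ 4 (mod 6). So 4^{10} ≡ 4^{4} ≡ 4 (mod 7)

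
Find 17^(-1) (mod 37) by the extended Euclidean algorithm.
Extended GCD: 17(-13) + 37(6) = 1. So 17^(-1) ≡ -13 ≡ 24 (mod 37). Verify: 17 × 24 = 408 ≡ 1 (mod 37)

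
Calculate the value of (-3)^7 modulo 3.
By repeated squaring mod 3: (-3)^{1}≡0, (-3)^{2}≡0, (-3)^{4}≡0. Then (-3)^{7} = (-3)^{4+2+1} ≡ 0 × 0 × 0 ≡ 0 mod 3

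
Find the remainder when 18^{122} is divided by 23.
By Fermat: 18^{22} ≡ 1 (mod 23). 122 = 5×22 + 12. So 18^{122} ≡ 18^{12} ≡ 18 (mod 23)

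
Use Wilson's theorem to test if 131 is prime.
(130)! mod 131 = 130. Since 130 ≡ -1 mod 131, 131 is prime.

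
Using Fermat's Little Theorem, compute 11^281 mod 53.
By Fermat: 11^{52} ≡ 1 (mod 53). 281 ≡ 21 (mod 52). So 11^{281} ≡ 11^{21} ≡ 43 (mod 53)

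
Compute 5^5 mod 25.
By repeated squaring (mod 25): 5^{1}≡5, 5^{2}≡0, 5^{4}≡0. Then 5^{5} = 5^{4+1} ≡ 0 × 5 ≡ 0 (mod 25)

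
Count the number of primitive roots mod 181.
A prime p has φ(p-1) primitive roots; here φ(180) = 48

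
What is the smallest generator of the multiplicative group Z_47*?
g = 5. Powers: [5, 25, 31, 14, 23, 21, 11, 8, ...] generates all 46 non-zero residues.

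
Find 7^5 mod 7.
By repeated squaring mod 7: 7^{1}≡0, 7^{2}≡0, 7^{4}≡0. Then 7^{5} = 7^{4+1} ≡ 0 × 0 ≡ 0 mod 7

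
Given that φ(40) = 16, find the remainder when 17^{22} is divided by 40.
By Euler: 17^{16} ≡ 1 (mod 40) since gcd(17, 40) = 1. 22 = 1×16 + 6. So 17^{22} ≡ 17^{6} ≡ 9 (mod 40)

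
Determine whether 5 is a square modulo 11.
By Euler's criterion: 5^{5} ≡ 1 mod 11. Since this equals 1, 5 is a QR.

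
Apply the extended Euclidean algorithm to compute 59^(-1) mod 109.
Extended GCD: 59(-24) + 109(13) = 1. So 59^(-1) ≡ -24 ≡ 85 (mod 109). Verify: 59 × 85 = 5015 ≡ 1 (mod 109)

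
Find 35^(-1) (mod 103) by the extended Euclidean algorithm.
Extended GCD: 35(-50) + 103(17) = 1. So 35^(-1) ≡ -50 ≡ 53 (mod 103). Verify: 35 × 53 = 1855 ≡ 1 (mod 103)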